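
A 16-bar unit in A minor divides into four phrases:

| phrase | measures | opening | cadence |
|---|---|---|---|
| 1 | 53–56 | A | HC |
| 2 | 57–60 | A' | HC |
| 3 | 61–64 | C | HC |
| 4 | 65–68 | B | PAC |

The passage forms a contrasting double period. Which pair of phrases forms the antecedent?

In a double period the first pair of phrases (ending half cadence) is the large antecedent and the second pair (ending perfect authentic cadence) is the large consequent; the antecedent is phrases 1 and 2.

phrases 1 and 2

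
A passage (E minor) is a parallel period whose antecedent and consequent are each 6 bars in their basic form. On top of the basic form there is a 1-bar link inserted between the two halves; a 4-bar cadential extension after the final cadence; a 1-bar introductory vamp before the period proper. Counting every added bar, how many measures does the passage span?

18 measures

Basic parallel period: 6 + 6 = 12 bars.
12 (basic form) + 1 (link) + 4 (cadential extension) + 1 (introduction) = 18.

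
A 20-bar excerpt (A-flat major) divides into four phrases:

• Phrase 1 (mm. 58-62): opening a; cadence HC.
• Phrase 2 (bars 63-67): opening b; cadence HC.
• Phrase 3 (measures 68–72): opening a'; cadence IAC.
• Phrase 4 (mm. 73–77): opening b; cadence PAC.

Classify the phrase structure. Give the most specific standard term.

Four phrases in two halves: the first half (mm. 58-67) ends with a half cadence, the second (mm. 68-77) with a perfect authentic cadence — a large antecedent–consequent pair, i.e. a double period.
Phrase 3 begins with the same material as phrase 1, making it parallel.

parallel double period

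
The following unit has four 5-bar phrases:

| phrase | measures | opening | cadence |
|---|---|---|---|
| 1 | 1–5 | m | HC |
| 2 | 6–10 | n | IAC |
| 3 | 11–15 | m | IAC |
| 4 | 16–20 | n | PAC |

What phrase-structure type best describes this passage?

Four phrases in two halves: the first half (mm. 1–10) ends with an imperfect authentic cadence, the second (measures 11–20) with a perfect authentic cadence — a large antecedent–consequent pair, i.e. a double period.
Phrase 3 begins with the same material as phrase 1, making it parallel.

parallel double period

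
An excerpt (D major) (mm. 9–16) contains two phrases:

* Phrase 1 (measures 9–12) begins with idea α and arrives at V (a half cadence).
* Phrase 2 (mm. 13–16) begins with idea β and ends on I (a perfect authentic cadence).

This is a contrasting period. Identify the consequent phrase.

The phrase ending with the weaker cadence (half cadence) is the antecedent; the one ending more conclusively (perfect authentic cadence) is the consequent. The consequent is phrase 2.

phrase 2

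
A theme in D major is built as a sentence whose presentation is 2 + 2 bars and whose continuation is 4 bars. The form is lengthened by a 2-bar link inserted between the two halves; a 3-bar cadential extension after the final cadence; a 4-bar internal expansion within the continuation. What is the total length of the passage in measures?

Basic sentence: 2 + 2 + 4 = 8 bars.
8 (basic form) + 2 (link) + 3 (cadential extension) + 4 (internal expansion) = 17.

17 measures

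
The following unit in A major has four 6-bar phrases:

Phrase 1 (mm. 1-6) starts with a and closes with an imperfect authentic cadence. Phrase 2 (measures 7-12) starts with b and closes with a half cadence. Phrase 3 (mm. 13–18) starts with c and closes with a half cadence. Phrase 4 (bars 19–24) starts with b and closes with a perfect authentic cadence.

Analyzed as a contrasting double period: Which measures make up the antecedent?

measures 1–12

In a double period the four phrases pair into a large antecedent (phrases 1–2, ending half cadence) and a large consequent (phrases 3–4, ending perfect authentic cadence). The antecedent spans bars 1–12.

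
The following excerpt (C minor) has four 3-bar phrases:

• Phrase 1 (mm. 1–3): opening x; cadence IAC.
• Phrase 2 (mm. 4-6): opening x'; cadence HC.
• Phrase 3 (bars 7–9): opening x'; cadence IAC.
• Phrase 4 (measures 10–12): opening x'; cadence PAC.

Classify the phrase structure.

Four phrases in two halves: the first half (bars 1-6) ends with a half cadence, the second (bars 7–12) with a perfect authentic cadence — a large antecedent–consequent pair, i.e. a double period.
Phrase 3 begins with the same material as phrase 1, making it parallel.

parallel double period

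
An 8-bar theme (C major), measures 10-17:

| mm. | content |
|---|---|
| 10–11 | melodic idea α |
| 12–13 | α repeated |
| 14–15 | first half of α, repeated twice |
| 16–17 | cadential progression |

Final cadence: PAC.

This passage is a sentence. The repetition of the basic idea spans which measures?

The presentation of a sentence is the basic idea (mm. 10–11) plus its repetition (bars 12–13); the repetition of the basic idea is therefore mm. 12-13.

measures 12–13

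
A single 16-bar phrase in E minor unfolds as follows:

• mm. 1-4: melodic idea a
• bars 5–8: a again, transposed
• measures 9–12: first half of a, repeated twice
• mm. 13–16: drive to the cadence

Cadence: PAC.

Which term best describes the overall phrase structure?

Basic idea (mm. 1-4) + its repetition (bars 5–8) form the presentation; fragmentation and cadence (bars 9-16) form the continuation — the 16-bar whole is a sentence.

sentence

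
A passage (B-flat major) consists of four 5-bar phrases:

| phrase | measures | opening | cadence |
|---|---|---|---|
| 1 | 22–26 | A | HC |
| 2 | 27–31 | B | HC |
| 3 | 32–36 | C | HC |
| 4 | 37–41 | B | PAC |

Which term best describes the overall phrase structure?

Four phrases in two halves: the first half (bars 22–31) ends with a half cadence, the second (mm. 32–41) with a perfect authentic cadence — a large antecedent–consequent pair, i.e. a double period.
Phrase 3 begins with different material from phrase 1, making it contrasting.

contrasting double period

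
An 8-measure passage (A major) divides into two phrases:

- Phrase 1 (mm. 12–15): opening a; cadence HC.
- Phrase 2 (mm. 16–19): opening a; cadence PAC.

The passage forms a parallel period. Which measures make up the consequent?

measures 16–19

The antecedent is the phrase ending with the weaker cadence (half cadence, phrase 1) and the consequent the one ending more conclusively (perfect authentic cadence, phrase 2); the consequent is mm. 16–19.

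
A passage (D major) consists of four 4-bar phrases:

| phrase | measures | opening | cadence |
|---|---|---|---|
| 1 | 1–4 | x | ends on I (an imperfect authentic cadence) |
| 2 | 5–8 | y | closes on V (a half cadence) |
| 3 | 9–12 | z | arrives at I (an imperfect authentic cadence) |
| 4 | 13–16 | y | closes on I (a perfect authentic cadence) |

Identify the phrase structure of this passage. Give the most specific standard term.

Four phrases in two halves: the first half (mm. 1–8) ends with a half cadence, the second (mm. 9–16) with a perfect authentic cadence — a large antecedent–consequent pair, i.e. a double period.
Phrase 3 begins with different material from phrase 1, making it contrasting.

contrasting double period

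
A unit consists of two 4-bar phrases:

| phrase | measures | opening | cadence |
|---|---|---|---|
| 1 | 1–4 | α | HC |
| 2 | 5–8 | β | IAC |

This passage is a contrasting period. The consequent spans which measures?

The antecedent is the phrase ending with the weaker cadence (half cadence, phrase 1) and the consequent the one ending more conclusively (imperfect authentic cadence, phrase 2); the consequent is measures 5-8.

measures 5–8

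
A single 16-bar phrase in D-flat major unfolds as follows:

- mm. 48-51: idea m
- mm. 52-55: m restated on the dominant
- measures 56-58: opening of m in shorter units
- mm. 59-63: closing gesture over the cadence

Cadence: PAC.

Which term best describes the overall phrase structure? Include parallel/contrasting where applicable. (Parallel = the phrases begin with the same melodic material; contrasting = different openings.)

Basic idea (bars 48-51) + its repetition (bars 52–55) form the presentation; fragmentation and cadence (mm. 56-63) form the continuation — the 16-bar whole is a sentence.

sentence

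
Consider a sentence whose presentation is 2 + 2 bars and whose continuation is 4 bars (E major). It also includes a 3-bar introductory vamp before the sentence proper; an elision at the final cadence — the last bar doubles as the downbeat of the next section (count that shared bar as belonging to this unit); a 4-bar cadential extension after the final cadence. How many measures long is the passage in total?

Basic sentence: 2 + 2 + 4 = 8 bars.
8 (basic form) + 3 (introduction) + 4 (cadential extension) = 15.
The elision shares a bar with the next section but does not change this unit's count.

15 measures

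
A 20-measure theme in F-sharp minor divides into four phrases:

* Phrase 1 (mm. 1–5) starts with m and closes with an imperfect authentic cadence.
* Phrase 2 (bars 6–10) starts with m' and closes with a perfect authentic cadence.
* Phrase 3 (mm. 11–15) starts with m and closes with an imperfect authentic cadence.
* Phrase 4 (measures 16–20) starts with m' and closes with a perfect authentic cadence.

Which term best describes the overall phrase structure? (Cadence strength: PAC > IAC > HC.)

The cadence pattern IAC–PAC–IAC–PAC is weak–strong twice, and phrases 3–4 restate phrases 1–2: a period heard twice, not a double period (which would end weakly at phrase 2).

repeated period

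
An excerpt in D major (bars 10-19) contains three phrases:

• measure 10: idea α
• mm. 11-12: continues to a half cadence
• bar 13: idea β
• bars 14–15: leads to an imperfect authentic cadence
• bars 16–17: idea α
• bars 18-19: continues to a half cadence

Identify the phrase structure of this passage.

The final phrase closes with a half cadence, which is not stronger than the preceding imperfect authentic cadence; the 3 phrases lack an overall antecedent–consequent design and so form a phrase group.

phrase group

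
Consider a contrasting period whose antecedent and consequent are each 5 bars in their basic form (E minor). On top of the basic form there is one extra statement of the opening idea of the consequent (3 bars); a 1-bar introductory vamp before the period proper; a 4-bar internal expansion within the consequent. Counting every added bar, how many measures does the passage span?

Basic contrasting period: 5 + 5 = 10 bars.
10 (basic form) + 3 (extra statement) + 1 (introduction) + 4 (internal expansion) = 18.

18 measures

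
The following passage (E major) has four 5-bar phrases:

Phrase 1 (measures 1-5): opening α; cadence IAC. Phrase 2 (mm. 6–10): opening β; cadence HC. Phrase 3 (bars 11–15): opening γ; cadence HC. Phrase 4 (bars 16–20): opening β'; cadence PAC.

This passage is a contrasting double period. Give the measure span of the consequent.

In a double period the four phrases pair into a large antecedent (phrases 1–2, ending half cadence) and a large consequent (phrases 3–4, ending perfect authentic cadence). The consequent spans mm. 11-20.

measures 11–20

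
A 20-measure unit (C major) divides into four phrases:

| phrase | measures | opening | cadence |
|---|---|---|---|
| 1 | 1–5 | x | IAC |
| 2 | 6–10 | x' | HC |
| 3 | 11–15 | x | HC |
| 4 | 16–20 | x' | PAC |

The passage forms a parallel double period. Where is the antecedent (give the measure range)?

measures 1–10

In a double period the four phrases pair into a large antecedent (phrases 1–2, ending half cadence) and a large consequent (phrases 3–4, ending perfect authentic cadence). The antecedent spans mm. 1–10.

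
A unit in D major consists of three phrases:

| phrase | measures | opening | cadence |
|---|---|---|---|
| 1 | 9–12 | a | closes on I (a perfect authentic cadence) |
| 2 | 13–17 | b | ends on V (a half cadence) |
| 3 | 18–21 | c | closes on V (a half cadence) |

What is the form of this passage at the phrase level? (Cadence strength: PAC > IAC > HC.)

The final phrase closes with a half cadence, which is not stronger than the preceding half cadence; the 3 phrases lack an overall antecedent–consequent design and so form a phrase group.

phrase group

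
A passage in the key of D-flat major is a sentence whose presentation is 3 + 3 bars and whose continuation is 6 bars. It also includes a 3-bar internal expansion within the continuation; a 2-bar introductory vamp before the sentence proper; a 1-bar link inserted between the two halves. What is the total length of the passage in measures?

Basic sentence: 3 + 3 + 6 = 12 bars.
12 (basic form) + 3 (internal expansion) + 2 (introduction) + 1 (link) = 18.

18 measures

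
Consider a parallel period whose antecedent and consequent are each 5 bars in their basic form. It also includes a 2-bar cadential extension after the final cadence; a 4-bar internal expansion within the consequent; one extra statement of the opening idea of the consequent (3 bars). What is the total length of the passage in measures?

Basic parallel period: 5 + 5 = 10 bars.
10 (basic form) + 2 (cadential extension) + 4 (internal expansion) + 3 (extra statement) = 19.

19 measures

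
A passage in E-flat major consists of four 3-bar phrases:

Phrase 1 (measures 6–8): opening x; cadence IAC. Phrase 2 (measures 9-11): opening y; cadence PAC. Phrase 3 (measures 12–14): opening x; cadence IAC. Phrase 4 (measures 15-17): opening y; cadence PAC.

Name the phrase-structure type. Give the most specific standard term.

repeated period

The cadence pattern IAC–PAC–IAC–PAC is weak–strong twice, and phrases 3–4 restate phrases 1–2: a period heard twice, not a double period (which would end weakly at phrase 2).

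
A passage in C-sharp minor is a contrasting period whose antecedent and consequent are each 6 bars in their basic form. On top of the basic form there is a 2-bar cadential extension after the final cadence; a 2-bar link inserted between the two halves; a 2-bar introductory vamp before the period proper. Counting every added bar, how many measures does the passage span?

Basic contrasting period: 6 + 6 = 12 bars.
12 (basic form) + 2 (cadential extension) + 2 (link) + 2 (introduction) = 18.

18 measures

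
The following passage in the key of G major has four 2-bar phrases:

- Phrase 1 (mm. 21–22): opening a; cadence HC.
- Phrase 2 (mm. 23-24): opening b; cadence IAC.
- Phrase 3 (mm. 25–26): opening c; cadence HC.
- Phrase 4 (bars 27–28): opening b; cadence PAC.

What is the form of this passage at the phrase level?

Four phrases in two halves: the first half (measures 21-24) ends with an imperfect authentic cadence, the second (measures 25–28) with a perfect authentic cadence — a large antecedent–consequent pair, i.e. a double period.
Phrase 3 begins with different material from phrase 1, making it contrasting.

contrasting double period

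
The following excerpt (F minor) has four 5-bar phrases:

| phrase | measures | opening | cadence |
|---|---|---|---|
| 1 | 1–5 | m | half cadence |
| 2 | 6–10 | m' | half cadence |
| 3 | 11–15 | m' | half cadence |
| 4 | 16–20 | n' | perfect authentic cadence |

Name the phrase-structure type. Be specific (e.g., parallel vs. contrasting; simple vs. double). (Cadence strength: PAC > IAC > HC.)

Four phrases in two halves: the first half (measures 1-10) ends with a half cadence, the second (mm. 11-20) with a perfect authentic cadence — a large antecedent–consequent pair, i.e. a double period.
Phrase 3 begins with the same material as phrase 1, making it parallel.

parallel double period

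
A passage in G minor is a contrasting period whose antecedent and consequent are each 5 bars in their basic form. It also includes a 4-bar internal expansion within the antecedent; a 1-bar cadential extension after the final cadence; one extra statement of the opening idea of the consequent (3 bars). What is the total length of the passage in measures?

Basic contrasting period: 5 + 5 = 10 bars.
10 (basic form) + 4 (internal expansion) + 1 (cadential extension) + 3 (extra statement) = 18.

18 measures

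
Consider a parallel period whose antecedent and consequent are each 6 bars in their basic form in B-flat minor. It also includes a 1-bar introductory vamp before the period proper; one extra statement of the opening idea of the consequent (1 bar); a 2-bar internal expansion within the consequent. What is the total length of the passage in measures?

16 measures

Basic parallel period: 6 + 6 = 12 bars.
12 (basic form) + 1 (introduction) + 1 (extra statement) + 2 (internal expansion) = 16.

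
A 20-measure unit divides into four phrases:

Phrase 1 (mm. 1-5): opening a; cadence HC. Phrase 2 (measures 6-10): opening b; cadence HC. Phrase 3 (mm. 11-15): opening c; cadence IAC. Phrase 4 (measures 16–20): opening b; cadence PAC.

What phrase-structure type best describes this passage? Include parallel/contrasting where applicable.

contrasting double period

Four phrases in two halves: the first half (bars 1–10) ends with a half cadence, the second (measures 11-20) with a perfect authentic cadence — a large antecedent–consequent pair, i.e. a double period.
Phrase 3 begins with different material from phrase 1, making it contrasting.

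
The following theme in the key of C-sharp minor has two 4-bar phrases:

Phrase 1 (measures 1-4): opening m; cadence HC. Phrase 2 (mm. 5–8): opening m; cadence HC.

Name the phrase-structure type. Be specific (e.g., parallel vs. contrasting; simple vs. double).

Both phrases have the same opening (m) and the same cadence (half cadence): the second is a restatement, not a consequent, so this is a repeated phrase rather than a period.

repeated phrase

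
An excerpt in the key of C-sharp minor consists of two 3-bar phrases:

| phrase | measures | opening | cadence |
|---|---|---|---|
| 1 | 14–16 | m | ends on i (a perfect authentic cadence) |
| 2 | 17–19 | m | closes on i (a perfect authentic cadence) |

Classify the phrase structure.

repeated phrase

Both phrases have the same opening (m) and the same cadence (perfect authentic cadence): the second is a restatement, not a consequent, so this is a repeated phrase rather than a period.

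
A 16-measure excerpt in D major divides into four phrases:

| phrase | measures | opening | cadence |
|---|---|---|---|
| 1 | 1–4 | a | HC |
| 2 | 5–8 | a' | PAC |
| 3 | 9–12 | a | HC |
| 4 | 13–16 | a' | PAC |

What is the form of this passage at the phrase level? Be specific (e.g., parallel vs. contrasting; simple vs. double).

repeated period

The cadence pattern HC–PAC–HC–PAC is weak–strong twice, and phrases 3–4 restate phrases 1–2: a period heard twice, not a double period (which would end weakly at phrase 2).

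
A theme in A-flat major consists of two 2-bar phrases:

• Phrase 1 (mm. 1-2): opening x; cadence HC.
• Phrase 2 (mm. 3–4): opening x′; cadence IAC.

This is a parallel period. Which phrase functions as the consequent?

The phrase ending with the weaker cadence (half cadence) is the antecedent; the one ending more conclusively (imperfect authentic cadence) is the consequent. The consequent is phrase 2.

phrase 2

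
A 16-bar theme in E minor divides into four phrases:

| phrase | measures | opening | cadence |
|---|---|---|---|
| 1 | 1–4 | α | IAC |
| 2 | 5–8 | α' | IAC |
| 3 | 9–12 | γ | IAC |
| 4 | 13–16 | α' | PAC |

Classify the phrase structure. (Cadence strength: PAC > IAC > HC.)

Four phrases in two halves: the first half (mm. 1-8) ends with an imperfect authentic cadence, the second (bars 9-16) with a perfect authentic cadence — a large antecedent–consequent pair, i.e. a double period.
Phrase 3 begins with different material from phrase 1, making it contrasting.

contrasting double period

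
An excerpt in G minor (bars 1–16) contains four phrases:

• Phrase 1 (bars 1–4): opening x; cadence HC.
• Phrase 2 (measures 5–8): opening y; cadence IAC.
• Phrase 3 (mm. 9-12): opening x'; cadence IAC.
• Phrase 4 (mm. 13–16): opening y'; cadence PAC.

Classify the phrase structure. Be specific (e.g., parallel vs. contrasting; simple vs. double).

Four phrases in two halves: the first half (mm. 1–8) ends with an imperfect authentic cadence, the second (mm. 9–16) with a perfect authentic cadence — a large antecedent–consequent pair, i.e. a double period.
Phrase 3 begins with the same material as phrase 1, making it parallel.

parallel double period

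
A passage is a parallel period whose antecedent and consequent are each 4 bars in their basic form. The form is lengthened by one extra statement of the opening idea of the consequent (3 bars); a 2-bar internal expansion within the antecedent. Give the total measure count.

Basic parallel period: 4 + 4 = 8 bars.
8 (basic form) + 3 (extra statement) + 2 (internal expansion) = 13.

13 measures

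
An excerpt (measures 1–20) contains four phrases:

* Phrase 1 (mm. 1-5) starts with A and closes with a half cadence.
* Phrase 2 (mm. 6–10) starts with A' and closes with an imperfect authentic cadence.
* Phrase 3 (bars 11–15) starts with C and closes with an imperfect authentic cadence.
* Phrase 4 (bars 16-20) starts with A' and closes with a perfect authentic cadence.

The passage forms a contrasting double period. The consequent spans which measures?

In a double period the four phrases pair into a large antecedent (phrases 1–2, ending imperfect authentic cadence) and a large consequent (phrases 3–4, ending perfect authentic cadence). The consequent spans mm. 11-20.

measures 11–20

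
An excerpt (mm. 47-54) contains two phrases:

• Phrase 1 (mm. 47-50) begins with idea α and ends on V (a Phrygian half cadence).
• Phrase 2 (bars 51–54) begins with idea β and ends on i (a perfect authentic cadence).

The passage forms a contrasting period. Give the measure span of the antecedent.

measures 47–50

The phrase ending with the weaker cadence (Phrygian half cadence) is the antecedent; the one ending more conclusively (perfect authentic cadence) is the consequent. The antecedent is measures 47–50.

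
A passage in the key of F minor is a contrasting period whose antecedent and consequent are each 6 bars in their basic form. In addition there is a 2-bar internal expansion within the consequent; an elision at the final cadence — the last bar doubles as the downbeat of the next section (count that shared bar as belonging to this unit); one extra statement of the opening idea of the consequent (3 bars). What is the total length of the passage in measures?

Basic contrasting period: 6 + 6 = 12 bars.
12 (basic form) + 2 (internal expansion) + 3 (extra statement) = 17.
The elision shares a bar with the next section but does not change this unit's count.

17 measures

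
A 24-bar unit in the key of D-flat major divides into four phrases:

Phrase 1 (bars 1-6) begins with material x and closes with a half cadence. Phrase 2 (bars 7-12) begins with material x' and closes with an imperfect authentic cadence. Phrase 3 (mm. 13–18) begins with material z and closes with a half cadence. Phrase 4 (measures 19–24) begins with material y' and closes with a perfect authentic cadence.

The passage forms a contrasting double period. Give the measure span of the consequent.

measures 13–24

In a double period the four phrases pair into a large antecedent (phrases 1–2, ending imperfect authentic cadence) and a large consequent (phrases 3–4, ending perfect authentic cadence). The consequent spans mm. 13-24.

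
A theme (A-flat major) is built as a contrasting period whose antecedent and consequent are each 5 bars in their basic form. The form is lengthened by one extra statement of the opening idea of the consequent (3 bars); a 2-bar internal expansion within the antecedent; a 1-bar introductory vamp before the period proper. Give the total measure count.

16 measures

Basic contrasting period: 5 + 5 = 10 bars.
10 (basic form) + 3 (extra statement) + 2 (internal expansion) + 1 (introduction) = 16.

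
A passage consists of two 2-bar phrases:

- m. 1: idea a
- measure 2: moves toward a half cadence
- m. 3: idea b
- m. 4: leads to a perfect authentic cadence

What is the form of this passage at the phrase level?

Phrase 1 ends with a half cadence (weaker) and phrase 2 with a perfect authentic cadence (stronger): antecedent + consequent = a period.
The two phrases open with different material (a / b), so the period is contrasting.

contrasting period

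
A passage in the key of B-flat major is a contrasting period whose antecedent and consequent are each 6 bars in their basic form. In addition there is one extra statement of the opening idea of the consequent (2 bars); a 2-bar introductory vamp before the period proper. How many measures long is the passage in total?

16 measures

Basic contrasting period: 6 + 6 = 12 bars.
12 (basic form) + 2 (extra statement) + 2 (introduction) = 16.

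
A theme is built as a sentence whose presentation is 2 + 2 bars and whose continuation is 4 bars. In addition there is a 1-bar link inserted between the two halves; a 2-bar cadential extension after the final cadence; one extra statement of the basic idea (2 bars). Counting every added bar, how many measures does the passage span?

13 measures

Basic sentence: 2 + 2 + 4 = 8 bars.
8 (basic form) + 1 (link) + 2 (cadential extension) + 2 (extra statement) = 13.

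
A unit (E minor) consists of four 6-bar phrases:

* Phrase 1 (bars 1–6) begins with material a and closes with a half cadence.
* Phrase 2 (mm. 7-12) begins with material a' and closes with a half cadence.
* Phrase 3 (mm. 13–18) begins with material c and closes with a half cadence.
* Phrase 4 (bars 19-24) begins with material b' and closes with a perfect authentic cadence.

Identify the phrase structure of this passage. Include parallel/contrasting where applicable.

contrasting double period

Four phrases in two halves: the first half (mm. 1-12) ends with a half cadence, the second (measures 13-24) with a perfect authentic cadence — a large antecedent–consequent pair, i.e. a double period.
Phrase 3 begins with different material from phrase 1, making it contrasting.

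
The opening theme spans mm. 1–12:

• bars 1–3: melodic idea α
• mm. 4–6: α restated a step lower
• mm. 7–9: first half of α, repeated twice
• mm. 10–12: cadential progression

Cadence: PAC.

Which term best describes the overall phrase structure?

sentence

Basic idea (measures 1–3) + its repetition (measures 4–6) form the presentation; fragmentation and cadence (mm. 7-12) form the continuation — the 12-bar whole is a sentence.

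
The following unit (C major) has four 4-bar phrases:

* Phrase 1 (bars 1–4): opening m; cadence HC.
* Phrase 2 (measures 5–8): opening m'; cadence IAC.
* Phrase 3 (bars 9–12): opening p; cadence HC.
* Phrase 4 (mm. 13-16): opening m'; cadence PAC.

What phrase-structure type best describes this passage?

contrasting double period

Four phrases in two halves: the first half (bars 1–8) ends with an imperfect authentic cadence, the second (measures 9–16) with a perfect authentic cadence — a large antecedent–consequent pair, i.e. a double period.
Phrase 3 begins with different material from phrase 1, making it contrasting.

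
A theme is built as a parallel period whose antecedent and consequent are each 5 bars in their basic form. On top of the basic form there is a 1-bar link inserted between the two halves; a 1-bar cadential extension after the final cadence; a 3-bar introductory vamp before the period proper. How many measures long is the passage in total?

15 measures

Basic parallel period: 5 + 5 = 10 bars.
10 (basic form) + 1 (link) + 1 (cadential extension) + 3 (introduction) = 15.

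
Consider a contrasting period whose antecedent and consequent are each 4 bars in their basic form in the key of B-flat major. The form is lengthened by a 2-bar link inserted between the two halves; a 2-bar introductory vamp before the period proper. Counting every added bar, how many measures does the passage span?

12 measures

Basic contrasting period: 4 + 4 = 8 bars.
8 (basic form) + 2 (link) + 2 (introduction) = 12.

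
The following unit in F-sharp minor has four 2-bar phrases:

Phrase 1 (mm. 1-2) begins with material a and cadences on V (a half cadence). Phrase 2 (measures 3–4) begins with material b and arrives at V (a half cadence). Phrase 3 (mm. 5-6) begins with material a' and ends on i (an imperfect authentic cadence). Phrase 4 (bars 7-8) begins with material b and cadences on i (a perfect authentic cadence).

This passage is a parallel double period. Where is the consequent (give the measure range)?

In a double period the four phrases pair into a large antecedent (phrases 1–2, ending half cadence) and a large consequent (phrases 3–4, ending perfect authentic cadence). The consequent spans mm. 5–8.

measures 5–8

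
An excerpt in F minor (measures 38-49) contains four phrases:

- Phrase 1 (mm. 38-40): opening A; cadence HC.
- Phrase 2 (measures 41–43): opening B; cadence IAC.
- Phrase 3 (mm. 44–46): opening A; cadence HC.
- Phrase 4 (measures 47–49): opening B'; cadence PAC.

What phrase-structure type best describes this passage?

Four phrases in two halves: the first half (measures 38-43) ends with an imperfect authentic cadence, the second (mm. 44–49) with a perfect authentic cadence — a large antecedent–consequent pair, i.e. a double period.
Phrase 3 begins with the same material as phrase 1, making it parallel.

parallel double period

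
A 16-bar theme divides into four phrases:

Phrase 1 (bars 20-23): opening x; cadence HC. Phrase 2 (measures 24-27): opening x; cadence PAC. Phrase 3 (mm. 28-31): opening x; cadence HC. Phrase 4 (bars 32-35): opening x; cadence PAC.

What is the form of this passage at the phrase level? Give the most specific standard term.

The cadence pattern HC–PAC–HC–PAC is weak–strong twice, and phrases 3–4 restate phrases 1–2: a period heard twice, not a double period (which would end weakly at phrase 2).

repeated period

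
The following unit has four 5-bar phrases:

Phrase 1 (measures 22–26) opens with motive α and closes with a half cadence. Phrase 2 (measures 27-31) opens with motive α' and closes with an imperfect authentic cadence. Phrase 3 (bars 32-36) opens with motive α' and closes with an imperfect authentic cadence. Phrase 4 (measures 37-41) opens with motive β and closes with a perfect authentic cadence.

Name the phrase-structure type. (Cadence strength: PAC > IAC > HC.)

Four phrases in two halves: the first half (mm. 22–31) ends with an imperfect authentic cadence, the second (bars 32-41) with a perfect authentic cadence — a large antecedent–consequent pair, i.e. a double period.
Phrase 3 begins with the same material as phrase 1, making it parallel.

parallel double period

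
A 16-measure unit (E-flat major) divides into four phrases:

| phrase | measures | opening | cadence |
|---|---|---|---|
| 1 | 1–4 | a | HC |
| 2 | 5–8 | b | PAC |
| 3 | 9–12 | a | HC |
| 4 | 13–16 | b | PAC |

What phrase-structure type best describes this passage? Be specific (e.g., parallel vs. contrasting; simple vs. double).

repeated period

The cadence pattern HC–PAC–HC–PAC is weak–strong twice, and phrases 3–4 restate phrases 1–2: a period heard twice, not a double period (which would end weakly at phrase 2).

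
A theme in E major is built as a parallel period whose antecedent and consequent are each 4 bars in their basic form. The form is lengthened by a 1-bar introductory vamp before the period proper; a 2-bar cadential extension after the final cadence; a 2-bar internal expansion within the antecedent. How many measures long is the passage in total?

Basic parallel period: 4 + 4 = 8 bars.
8 (basic form) + 1 (introduction) + 2 (cadential extension) + 2 (internal expansion) = 13.

13 measures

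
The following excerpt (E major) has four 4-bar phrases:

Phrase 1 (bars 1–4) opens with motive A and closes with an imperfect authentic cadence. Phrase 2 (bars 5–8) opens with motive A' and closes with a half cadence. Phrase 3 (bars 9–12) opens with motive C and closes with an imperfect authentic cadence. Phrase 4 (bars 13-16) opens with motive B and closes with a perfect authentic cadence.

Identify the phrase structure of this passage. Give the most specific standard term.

Four phrases in two halves: the first half (mm. 1–8) ends with a half cadence, the second (mm. 9–16) with a perfect authentic cadence — a large antecedent–consequent pair, i.e. a double period.
Phrase 3 begins with different material from phrase 1, making it contrasting.

contrasting double period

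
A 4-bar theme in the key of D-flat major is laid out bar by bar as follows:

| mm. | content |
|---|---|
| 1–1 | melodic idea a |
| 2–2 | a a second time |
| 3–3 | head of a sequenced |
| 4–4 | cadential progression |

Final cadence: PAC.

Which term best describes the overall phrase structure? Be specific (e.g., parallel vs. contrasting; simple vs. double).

sentence

Basic idea (bar 1) + its repetition (measure 2) form the presentation; fragmentation and cadence (bars 3-4) form the continuation — the 4-bar whole is a sentence.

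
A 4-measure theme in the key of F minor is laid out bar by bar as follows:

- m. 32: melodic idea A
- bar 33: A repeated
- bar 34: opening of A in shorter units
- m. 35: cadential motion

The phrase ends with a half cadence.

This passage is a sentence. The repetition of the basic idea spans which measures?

The presentation of a sentence is the basic idea (measure 32) plus its repetition (bar 33); the repetition of the basic idea is therefore measure 33.

measures 33–33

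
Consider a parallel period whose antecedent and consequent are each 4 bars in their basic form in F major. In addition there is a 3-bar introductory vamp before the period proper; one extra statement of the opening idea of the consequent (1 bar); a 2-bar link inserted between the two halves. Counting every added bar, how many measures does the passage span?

Basic parallel period: 4 + 4 = 8 bars.
8 (basic form) + 3 (introduction) + 1 (extra statement) + 2 (link) = 14.

14 measures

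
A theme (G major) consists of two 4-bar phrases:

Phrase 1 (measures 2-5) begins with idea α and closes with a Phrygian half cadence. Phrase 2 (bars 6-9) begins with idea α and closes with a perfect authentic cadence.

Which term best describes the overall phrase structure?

Phrase 1 ends with a Phrygian half cadence (weaker) and phrase 2 with a perfect authentic cadence (stronger): antecedent + consequent = a period.
The two phrases open with the same material (α / α), so the period is parallel.

parallel period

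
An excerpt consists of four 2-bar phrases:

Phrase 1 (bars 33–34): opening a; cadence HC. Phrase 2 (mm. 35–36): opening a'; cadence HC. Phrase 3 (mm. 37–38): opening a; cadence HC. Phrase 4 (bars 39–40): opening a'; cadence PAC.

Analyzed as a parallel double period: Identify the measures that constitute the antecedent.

measures 33–36

In a double period the four phrases pair into a large antecedent (phrases 1–2, ending half cadence) and a large consequent (phrases 3–4, ending perfect authentic cadence). The antecedent spans mm. 33–36.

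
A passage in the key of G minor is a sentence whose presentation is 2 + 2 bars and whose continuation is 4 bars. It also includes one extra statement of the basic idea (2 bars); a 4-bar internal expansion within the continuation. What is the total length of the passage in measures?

14 measures

Basic sentence: 2 + 2 + 4 = 8 bars.
8 (basic form) + 2 (extra statement) + 4 (internal expansion) = 14.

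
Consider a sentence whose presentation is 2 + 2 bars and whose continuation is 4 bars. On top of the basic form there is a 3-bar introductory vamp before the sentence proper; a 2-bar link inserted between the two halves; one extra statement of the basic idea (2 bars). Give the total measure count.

15 measures

Basic sentence: 2 + 2 + 4 = 8 bars.
8 (basic form) + 3 (introduction) + 2 (link) + 2 (extra statement) = 15.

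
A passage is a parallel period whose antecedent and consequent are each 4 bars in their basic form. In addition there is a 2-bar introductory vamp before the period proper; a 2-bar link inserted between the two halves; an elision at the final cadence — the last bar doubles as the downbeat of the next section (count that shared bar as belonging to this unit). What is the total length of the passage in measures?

Basic parallel period: 4 + 4 = 8 bars.
8 (basic form) + 2 (introduction) + 2 (link) = 12.
The elision shares a bar with the next section but does not change this unit's count.

12 measures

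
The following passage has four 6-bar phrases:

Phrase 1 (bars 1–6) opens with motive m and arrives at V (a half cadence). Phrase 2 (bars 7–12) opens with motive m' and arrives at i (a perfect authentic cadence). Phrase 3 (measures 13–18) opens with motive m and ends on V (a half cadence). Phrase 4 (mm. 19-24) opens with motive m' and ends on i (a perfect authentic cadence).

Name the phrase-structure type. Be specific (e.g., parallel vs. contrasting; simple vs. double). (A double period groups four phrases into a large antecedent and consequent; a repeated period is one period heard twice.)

The cadence pattern HC–PAC–HC–PAC is weak–strong twice, and phrases 3–4 restate phrases 1–2: a period heard twice, not a double period (which would end weakly at phrase 2).

repeated period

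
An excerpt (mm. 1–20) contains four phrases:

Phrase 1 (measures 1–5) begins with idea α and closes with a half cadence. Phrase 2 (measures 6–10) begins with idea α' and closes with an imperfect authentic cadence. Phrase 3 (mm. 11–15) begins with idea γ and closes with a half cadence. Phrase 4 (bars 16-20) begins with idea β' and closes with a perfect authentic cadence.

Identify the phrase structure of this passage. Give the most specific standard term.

Four phrases in two halves: the first half (mm. 1–10) ends with an imperfect authentic cadence, the second (mm. 11–20) with a perfect authentic cadence — a large antecedent–consequent pair, i.e. a double period.
Phrase 3 begins with different material from phrase 1, making it contrasting.

contrasting double period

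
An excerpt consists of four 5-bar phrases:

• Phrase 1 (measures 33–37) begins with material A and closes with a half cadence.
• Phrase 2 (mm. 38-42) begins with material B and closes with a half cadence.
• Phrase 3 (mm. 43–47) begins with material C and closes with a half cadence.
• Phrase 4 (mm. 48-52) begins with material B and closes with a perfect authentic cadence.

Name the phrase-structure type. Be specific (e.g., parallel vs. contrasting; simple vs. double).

contrasting double period

Four phrases in two halves: the first half (mm. 33–42) ends with a half cadence, the second (mm. 43–52) with a perfect authentic cadence — a large antecedent–consequent pair, i.e. a double period.
Phrase 3 begins with different material from phrase 1, making it contrasting.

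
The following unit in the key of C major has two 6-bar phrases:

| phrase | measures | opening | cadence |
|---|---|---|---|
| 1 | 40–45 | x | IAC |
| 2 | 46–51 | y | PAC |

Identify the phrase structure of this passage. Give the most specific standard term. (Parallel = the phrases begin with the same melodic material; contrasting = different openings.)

Phrase 1 ends with an imperfect authentic cadence (weaker) and phrase 2 with a perfect authentic cadence (stronger): antecedent + consequent = a period.
The two phrases open with different material (x / y), so the period is contrasting.

contrasting period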